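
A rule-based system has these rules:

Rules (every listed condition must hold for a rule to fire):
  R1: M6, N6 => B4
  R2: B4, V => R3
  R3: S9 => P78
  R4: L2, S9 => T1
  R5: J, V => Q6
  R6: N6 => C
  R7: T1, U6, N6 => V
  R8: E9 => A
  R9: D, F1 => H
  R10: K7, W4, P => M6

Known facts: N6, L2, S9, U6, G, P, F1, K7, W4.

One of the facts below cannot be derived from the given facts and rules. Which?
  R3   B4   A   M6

Round 1: R3 [S9 => P78]; R4 [L2, S9 => T1]; R6 [N6 => C]; R10 [K7, W4, P => M6]. Adds P78, T1, C, M6.
Round 2: R1 [M6, N6 => B4]; R7 [T1, U6, N6 => V]. Adds B4, V.
Round 3: R2 [B4, V => R3]. Adds R3.
Derived: R3 (round 3), M6 (round 1), B4 (round 2). A never appears in any round.

A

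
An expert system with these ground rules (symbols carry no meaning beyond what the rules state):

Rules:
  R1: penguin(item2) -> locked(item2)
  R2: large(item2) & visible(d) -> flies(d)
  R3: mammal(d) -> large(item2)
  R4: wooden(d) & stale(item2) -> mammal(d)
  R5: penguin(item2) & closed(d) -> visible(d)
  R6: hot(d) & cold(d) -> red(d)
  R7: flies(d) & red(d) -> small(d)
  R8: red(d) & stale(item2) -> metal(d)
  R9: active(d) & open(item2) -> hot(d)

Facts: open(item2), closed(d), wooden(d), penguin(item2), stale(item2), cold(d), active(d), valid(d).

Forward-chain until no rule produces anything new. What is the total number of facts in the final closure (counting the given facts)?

17

Round 1 — R1, R4, R5, R9, derive locked(item2), mammal(d), visible(d), hot(d).
Round 2 — R3, R6, derive large(item2), red(d).
Round 3 — R2, R8, derive flies(d), metal(d).
Round 4 — R7, derive small(d).
Closure: {active(d), closed(d), cold(d), flies(d), hot(d), large(item2), locked(item2), mammal(d), metal(d), open(item2), penguin(item2), red(d), small(d), stale(item2), valid(d), visible(d), wooden(d)} — 17 facts.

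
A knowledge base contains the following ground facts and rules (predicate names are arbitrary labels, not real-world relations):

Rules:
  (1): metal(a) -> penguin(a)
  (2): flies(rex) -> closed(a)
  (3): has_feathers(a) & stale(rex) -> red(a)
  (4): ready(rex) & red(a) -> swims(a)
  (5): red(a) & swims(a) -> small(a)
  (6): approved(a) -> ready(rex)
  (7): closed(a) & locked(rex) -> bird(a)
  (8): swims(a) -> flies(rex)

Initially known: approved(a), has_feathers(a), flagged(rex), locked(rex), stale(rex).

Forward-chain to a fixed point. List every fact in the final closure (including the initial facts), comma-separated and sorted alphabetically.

[1] (3) [has_feathers(a) & stale(rex) -> red(a)]; (6) [approved(a) -> ready(rex)]. ⇒ new: red(a), ready(rex).
[2] (4) [ready(rex) & red(a) -> swims(a)]. ⇒ new: swims(a).
[3] (5) [red(a) & swims(a) -> small(a)]; (8) [swims(a) -> flies(rex)]. ⇒ new: small(a), flies(rex).
[4] (2) [flies(rex) -> closed(a)]. ⇒ new: closed(a).
[5] (7) [closed(a) & locked(rex) -> bird(a)]. ⇒ new: bird(a).

approved(a), bird(a), closed(a), flagged(rex), flies(rex), has_feathers(a), locked(rex), ready(rex), red(a), small(a), stale(rex), swims(a)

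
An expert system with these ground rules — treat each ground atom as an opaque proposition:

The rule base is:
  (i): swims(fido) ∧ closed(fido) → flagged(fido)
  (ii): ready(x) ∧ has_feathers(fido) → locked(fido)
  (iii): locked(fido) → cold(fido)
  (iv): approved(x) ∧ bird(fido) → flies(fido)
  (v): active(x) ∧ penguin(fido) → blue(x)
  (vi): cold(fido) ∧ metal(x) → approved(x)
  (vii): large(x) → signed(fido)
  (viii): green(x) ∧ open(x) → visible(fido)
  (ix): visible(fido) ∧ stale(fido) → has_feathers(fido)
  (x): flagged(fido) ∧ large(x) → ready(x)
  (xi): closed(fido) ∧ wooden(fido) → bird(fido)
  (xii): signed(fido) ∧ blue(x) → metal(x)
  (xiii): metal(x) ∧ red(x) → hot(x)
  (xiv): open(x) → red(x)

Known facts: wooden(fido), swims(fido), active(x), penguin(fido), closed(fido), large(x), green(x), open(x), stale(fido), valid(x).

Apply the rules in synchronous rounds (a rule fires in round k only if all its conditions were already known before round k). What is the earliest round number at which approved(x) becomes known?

5

Round 1: (i) [swims(fido) ∧ closed(fido) → flagged(fido)]; (v) [active(x) ∧ penguin(fido) → blue(x)]; (vii) [large(x) → signed(fido)]; (viii) [green(x) ∧ open(x) → visible(fido)]; (xi) [closed(fido) ∧ wooden(fido) → bird(fido)]; (xiv) [open(x) → red(x)]. Adds flagged(fido), blue(x), signed(fido), visible(fido), bird(fido), red(x).
Round 2: (ix) [visible(fido) ∧ stale(fido) → has_feathers(fido)]; (x) [flagged(fido) ∧ large(x) → ready(x)]; (xii) [signed(fido) ∧ blue(x) → metal(x)]. Adds has_feathers(fido), ready(x), metal(x).
Round 3: (ii) [ready(x) ∧ has_feathers(fido) → locked(fido)]; (xiii) [metal(x) ∧ red(x) → hot(x)]. Adds locked(fido), hot(x).
Round 4: (iii) [locked(fido) → cold(fido)]. Adds cold(fido).
Round 5: (vi) [cold(fido) ∧ metal(x) → approved(x)]. Adds approved(x).
approved(x) first appears in round 5.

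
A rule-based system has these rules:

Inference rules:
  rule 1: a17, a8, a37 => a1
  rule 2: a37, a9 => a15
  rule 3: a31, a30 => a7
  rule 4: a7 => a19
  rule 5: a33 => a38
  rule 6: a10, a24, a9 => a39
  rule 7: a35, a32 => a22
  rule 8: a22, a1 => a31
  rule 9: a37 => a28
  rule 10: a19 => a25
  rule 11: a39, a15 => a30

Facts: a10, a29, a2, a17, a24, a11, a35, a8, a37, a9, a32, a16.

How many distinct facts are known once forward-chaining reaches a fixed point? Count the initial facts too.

Round 1 — rule 1, rule 2, rule 6, rule 7, rule 9, derive a1, a15, a39, a22, a28.
Round 2 — rule 8, rule 11, derive a31, a30.
Round 3 — rule 3, derive a7.
Round 4 — rule 4, derive a19.
Round 5 — rule 10, derive a25.
Closure: {a1, a10, a11, a15, a16, a17, a19, a2, a22, a24, a25, a28, a29, a30, a31, a32, a35, a37, a39, a7, a8, a9} — 22 facts.

22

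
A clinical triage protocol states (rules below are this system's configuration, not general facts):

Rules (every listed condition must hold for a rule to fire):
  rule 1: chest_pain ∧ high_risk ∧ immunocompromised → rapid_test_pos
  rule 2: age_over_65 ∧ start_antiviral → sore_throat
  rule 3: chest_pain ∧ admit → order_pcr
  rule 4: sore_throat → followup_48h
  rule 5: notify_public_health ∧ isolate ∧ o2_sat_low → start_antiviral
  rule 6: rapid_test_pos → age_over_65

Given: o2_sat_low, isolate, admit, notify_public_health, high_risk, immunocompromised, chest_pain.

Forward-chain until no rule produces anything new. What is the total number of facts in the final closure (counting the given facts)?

Round 1: rule 1 [chest_pain ∧ high_risk ∧ immunocompromised → rapid_test_pos]; rule 3 [chest_pain ∧ admit → order_pcr]; rule 5 [notify_public_health ∧ isolate ∧ o2_sat_low → start_antiviral]. New: rapid_test_pos, order_pcr, start_antiviral.
Round 2: rule 6 [rapid_test_pos → age_over_65]. New: age_over_65.
Round 3: rule 2 [age_over_65 ∧ start_antiviral → sore_throat]. New: sore_throat.
Round 4: rule 4 [sore_throat → followup_48h]. New: followup_48h.
Closure: {admit, age_over_65, chest_pain, followup_48h, high_risk, immunocompromised, isolate, notify_public_health, o2_sat_low, order_pcr, rapid_test_pos, sore_throat, start_antiviral} — 13 facts.

13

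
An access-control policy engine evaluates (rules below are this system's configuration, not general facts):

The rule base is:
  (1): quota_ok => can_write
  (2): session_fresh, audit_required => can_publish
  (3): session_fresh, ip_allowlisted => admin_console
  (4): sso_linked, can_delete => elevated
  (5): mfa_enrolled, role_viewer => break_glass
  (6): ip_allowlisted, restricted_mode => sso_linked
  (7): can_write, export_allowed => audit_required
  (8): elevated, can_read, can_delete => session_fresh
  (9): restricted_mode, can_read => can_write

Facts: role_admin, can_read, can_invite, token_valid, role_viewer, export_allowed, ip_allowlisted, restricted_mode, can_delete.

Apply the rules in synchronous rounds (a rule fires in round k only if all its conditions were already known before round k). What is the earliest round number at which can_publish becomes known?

Round 1: (6) [ip_allowlisted, restricted_mode => sso_linked]; (9) [restricted_mode, can_read => can_write]. Adds sso_linked, can_write.
Round 2: (4) [sso_linked, can_delete => elevated]; (7) [can_write, export_allowed => audit_required]. Adds elevated, audit_required.
Round 3: (8) [elevated, can_read, can_delete => session_fresh]. Adds session_fresh.
Round 4: (2) [session_fresh, audit_required => can_publish]; (3) [session_fresh, ip_allowlisted => admin_console]. Adds can_publish, admin_console.
can_publish first appears in round 4.

4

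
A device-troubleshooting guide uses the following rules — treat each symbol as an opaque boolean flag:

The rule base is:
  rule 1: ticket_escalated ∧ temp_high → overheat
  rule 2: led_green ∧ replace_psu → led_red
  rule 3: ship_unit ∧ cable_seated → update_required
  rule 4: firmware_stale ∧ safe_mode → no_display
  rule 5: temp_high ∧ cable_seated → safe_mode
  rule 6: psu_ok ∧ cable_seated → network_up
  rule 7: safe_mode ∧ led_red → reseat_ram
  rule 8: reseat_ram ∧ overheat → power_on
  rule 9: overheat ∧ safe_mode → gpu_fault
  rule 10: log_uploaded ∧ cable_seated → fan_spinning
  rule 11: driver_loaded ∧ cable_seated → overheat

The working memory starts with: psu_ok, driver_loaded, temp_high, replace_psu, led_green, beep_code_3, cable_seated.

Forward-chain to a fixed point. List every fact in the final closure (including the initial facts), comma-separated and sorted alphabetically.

beep_code_3, cable_seated, driver_loaded, gpu_fault, led_green, led_red, network_up, overheat, power_on, psu_ok, replace_psu, reseat_ram, safe_mode, temp_high

[1] rule 2 [led_green ∧ replace_psu → led_red]; rule 5 [temp_high ∧ cable_seated → safe_mode]; rule 6 [psu_ok ∧ cable_seated → network_up]; rule 11 [driver_loaded ∧ cable_seated → overheat]. ⇒ new: led_red, safe_mode, network_up, overheat.
[2] rule 7 [safe_mode ∧ led_red → reseat_ram]; rule 9 [overheat ∧ safe_mode → gpu_fault]. ⇒ new: reseat_ram, gpu_fault.
[3] rule 8 [reseat_ram ∧ overheat → power_on]. ⇒ new: power_on.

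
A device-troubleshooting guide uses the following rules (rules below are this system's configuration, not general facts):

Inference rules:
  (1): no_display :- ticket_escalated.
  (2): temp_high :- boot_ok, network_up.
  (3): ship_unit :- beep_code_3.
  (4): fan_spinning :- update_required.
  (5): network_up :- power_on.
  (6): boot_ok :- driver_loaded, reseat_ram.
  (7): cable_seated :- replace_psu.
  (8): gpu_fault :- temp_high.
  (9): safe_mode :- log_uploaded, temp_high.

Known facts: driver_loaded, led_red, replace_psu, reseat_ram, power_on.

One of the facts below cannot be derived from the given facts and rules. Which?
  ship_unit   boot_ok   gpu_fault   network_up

ship_unit

Round 1 fires (5), (6), (7), giving network_up, boot_ok, cable_seated.
Round 2 fires (2), giving temp_high.
Round 3 fires (8), giving gpu_fault.
Derived: network_up (round 1), gpu_fault (round 3), boot_ok (round 1). ship_unit never appears in any round.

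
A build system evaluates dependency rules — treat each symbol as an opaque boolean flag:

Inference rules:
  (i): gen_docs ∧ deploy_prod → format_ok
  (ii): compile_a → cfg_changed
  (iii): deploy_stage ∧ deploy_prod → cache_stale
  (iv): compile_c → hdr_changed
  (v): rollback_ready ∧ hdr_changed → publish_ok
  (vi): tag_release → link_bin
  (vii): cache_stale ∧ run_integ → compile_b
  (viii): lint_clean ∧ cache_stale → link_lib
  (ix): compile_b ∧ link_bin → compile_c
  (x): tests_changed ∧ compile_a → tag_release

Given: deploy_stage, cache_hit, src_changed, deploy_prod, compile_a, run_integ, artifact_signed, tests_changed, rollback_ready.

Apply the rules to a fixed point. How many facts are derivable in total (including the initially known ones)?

17

Round 1: (ii) [compile_a → cfg_changed]; (iii) [deploy_stage ∧ deploy_prod → cache_stale]; (x) [tests_changed ∧ compile_a → tag_release]. New: cfg_changed, cache_stale, tag_release.
Round 2: (vi) [tag_release → link_bin]; (vii) [cache_stale ∧ run_integ → compile_b]. New: link_bin, compile_b.
Round 3: (ix) [compile_b ∧ link_bin → compile_c]. New: compile_c.
Round 4: (iv) [compile_c → hdr_changed]. New: hdr_changed.
Round 5: (v) [rollback_ready ∧ hdr_changed → publish_ok]. New: publish_ok.
Closure: {artifact_signed, cache_hit, cache_stale, cfg_changed, compile_a, compile_b, compile_c, deploy_prod, deploy_stage, hdr_changed, link_bin, publish_ok, rollback_ready, run_integ, src_changed, tag_release, tests_changed} — 17 facts.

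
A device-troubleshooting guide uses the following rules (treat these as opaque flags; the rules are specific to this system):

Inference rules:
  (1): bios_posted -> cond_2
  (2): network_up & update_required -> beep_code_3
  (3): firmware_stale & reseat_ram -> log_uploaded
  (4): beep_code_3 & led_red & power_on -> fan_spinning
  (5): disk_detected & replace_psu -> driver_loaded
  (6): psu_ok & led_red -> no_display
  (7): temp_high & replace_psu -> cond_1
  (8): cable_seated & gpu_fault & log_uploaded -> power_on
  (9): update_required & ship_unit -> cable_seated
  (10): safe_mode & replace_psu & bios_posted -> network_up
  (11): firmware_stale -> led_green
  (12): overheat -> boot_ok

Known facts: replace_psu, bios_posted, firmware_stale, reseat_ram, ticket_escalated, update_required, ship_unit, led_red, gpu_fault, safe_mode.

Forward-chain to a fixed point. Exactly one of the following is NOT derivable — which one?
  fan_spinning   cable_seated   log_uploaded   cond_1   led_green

Round 1: (1) [bios_posted -> cond_2]; (3) [firmware_stale & reseat_ram -> log_uploaded]; (9) [update_required & ship_unit -> cable_seated]; (10) [safe_mode & replace_psu & bios_posted -> network_up]; (11) [firmware_stale -> led_green]. Adds cond_2, log_uploaded, cable_seated, network_up, led_green.
Round 2: (2) [network_up & update_required -> beep_code_3]; (8) [cable_seated & gpu_fault & log_uploaded -> power_on]. Adds beep_code_3, power_on.
Round 3: (4) [beep_code_3 & led_red & power_on -> fan_spinning]. Adds fan_spinning.
Derived: log_uploaded (round 1), cable_seated (round 1), led_green (round 1), fan_spinning (round 3). cond_1 never appears in any round.

cond_1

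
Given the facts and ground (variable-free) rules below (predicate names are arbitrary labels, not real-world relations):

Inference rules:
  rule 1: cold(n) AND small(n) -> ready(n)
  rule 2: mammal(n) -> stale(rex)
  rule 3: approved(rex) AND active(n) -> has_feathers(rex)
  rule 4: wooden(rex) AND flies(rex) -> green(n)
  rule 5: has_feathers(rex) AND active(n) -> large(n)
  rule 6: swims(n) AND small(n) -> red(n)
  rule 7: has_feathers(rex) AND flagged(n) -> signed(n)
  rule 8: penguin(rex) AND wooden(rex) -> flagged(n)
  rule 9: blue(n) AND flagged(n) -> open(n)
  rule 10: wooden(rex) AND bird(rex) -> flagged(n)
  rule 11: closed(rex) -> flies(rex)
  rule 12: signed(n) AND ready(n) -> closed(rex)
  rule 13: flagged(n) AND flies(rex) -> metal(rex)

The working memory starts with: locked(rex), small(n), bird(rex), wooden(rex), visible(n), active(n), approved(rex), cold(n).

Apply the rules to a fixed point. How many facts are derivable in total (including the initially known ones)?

Round 1: rule 1 [cold(n) AND small(n) -> ready(n)]; rule 3 [approved(rex) AND active(n) -> has_feathers(rex)]; rule 10 [wooden(rex) AND bird(rex) -> flagged(n)]. Adds ready(n), has_feathers(rex), flagged(n).
Round 2: rule 5 [has_feathers(rex) AND active(n) -> large(n)]; rule 7 [has_feathers(rex) AND flagged(n) -> signed(n)]. Adds large(n), signed(n).
Round 3: rule 12 [signed(n) AND ready(n) -> closed(rex)]. Adds closed(rex).
Round 4: rule 11 [closed(rex) -> flies(rex)]. Adds flies(rex).
Round 5: rule 4 [wooden(rex) AND flies(rex) -> green(n)]; rule 13 [flagged(n) AND flies(rex) -> metal(rex)]. Adds green(n), metal(rex).
Closure: {active(n), approved(rex), bird(rex), closed(rex), cold(n), flagged(n), flies(rex), green(n), has_feathers(rex), large(n), locked(rex), metal(rex), ready(n), signed(n), small(n), visible(n), wooden(rex)} — 17 facts.

17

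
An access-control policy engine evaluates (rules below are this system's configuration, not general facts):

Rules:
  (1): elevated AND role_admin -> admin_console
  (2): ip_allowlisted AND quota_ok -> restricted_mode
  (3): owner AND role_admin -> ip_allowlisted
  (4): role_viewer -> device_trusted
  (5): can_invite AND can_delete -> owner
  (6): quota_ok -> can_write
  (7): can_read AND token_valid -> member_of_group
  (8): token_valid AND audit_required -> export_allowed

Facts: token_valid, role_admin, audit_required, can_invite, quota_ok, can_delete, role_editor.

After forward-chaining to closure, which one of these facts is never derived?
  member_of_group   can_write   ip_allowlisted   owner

Round 1 — (5), (6), (8), derive owner, can_write, export_allowed.
Round 2 — (3), derive ip_allowlisted.
Round 3 — (2), derive restricted_mode.
Derived: ip_allowlisted (round 2), can_write (round 1), owner (round 1). member_of_group never appears in any round.

member_of_group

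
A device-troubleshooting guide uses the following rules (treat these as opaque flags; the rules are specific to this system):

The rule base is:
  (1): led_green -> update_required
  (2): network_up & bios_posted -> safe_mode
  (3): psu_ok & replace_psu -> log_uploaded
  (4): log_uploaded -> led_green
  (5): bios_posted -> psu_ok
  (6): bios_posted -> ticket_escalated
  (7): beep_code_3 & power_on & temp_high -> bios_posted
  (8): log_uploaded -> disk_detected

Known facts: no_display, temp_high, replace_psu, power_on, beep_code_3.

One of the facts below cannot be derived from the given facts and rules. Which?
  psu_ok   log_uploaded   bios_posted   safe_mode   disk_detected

Round 1 fires (7), giving bios_posted.
Round 2 fires (5), (6), giving psu_ok, ticket_escalated.
Round 3 fires (3), giving log_uploaded.
Round 4 fires (4), (8), giving led_green, disk_detected.
Round 5 fires (1), giving update_required.
Derived: log_uploaded (round 3), bios_posted (round 1), psu_ok (round 2), disk_detected (round 4). safe_mode never appears in any round.

safe_mode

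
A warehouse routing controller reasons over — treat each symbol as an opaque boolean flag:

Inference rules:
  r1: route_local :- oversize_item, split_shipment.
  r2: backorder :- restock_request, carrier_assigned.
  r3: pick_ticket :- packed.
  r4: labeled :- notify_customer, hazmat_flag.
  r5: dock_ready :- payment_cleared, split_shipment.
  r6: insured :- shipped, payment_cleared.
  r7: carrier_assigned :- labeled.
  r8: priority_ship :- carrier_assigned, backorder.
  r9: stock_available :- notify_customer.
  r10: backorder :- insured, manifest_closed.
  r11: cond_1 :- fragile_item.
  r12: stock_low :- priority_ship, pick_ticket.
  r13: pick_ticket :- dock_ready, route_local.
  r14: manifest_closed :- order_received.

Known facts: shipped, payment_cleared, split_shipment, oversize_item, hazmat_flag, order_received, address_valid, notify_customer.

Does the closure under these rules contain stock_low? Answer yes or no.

yes

Round 1: r1 [route_local :- oversize_item, split_shipment.]; r4 [labeled :- notify_customer, hazmat_flag.]; r5 [dock_ready :- payment_cleared, split_shipment.]; r6 [insured :- shipped, payment_cleared.]; r9 [stock_available :- notify_customer.]; r14 [manifest_closed :- order_received.]. New: route_local, labeled, dock_ready, insured, stock_available, manifest_closed.
Round 2: r7 [carrier_assigned :- labeled.]; r10 [backorder :- insured, manifest_closed.]; r13 [pick_ticket :- dock_ready, route_local.]. New: carrier_assigned, backorder, pick_ticket.
Round 3: r8 [priority_ship :- carrier_assigned, backorder.]. New: priority_ship.
Round 4: r12 [stock_low :- priority_ship, pick_ticket.]. New: stock_low.
stock_low appears in round 4, so it is derivable.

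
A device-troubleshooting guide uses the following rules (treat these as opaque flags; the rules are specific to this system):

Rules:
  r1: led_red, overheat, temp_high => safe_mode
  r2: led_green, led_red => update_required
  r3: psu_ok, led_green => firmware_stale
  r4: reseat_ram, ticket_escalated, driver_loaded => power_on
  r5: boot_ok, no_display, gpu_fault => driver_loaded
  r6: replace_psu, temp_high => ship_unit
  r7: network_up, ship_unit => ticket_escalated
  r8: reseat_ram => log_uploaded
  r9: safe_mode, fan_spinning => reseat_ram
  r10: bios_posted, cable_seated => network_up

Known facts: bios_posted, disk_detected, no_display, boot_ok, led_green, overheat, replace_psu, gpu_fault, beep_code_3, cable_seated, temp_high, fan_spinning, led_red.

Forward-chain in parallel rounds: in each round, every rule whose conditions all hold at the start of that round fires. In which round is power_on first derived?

3

[1] r1 [led_red, overheat, temp_high => safe_mode]; r2 [led_green, led_red => update_required]; r5 [boot_ok, no_display, gpu_fault => driver_loaded]; r6 [replace_psu, temp_high => ship_unit]; r10 [bios_posted, cable_seated => network_up]. ⇒ new: safe_mode, update_required, driver_loaded, ship_unit, network_up.
[2] r7 [network_up, ship_unit => ticket_escalated]; r9 [safe_mode, fan_spinning => reseat_ram]. ⇒ new: ticket_escalated, reseat_ram.
[3] r4 [reseat_ram, ticket_escalated, driver_loaded => power_on]; r8 [reseat_ram => log_uploaded]. ⇒ new: power_on, log_uploaded.
power_on first appears in round 3.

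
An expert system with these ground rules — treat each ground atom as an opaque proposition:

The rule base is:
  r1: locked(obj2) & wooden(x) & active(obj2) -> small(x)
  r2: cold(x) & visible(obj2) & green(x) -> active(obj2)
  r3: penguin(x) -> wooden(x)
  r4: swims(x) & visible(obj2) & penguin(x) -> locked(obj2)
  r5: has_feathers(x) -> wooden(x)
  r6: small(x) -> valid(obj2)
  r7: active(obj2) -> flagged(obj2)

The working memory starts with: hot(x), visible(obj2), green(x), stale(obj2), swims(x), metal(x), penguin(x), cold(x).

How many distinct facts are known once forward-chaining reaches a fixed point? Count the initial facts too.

14

Round 1: r2 [cold(x) & visible(obj2) & green(x) -> active(obj2)]; r3 [penguin(x) -> wooden(x)]; r4 [swims(x) & visible(obj2) & penguin(x) -> locked(obj2)]. Adds active(obj2), wooden(x), locked(obj2).
Round 2: r1 [locked(obj2) & wooden(x) & active(obj2) -> small(x)]; r7 [active(obj2) -> flagged(obj2)]. Adds small(x), flagged(obj2).
Round 3: r6 [small(x) -> valid(obj2)]. Adds valid(obj2).
Closure: {active(obj2), cold(x), flagged(obj2), green(x), hot(x), locked(obj2), metal(x), penguin(x), small(x), stale(obj2), swims(x), valid(obj2), visible(obj2), wooden(x)} — 14 facts.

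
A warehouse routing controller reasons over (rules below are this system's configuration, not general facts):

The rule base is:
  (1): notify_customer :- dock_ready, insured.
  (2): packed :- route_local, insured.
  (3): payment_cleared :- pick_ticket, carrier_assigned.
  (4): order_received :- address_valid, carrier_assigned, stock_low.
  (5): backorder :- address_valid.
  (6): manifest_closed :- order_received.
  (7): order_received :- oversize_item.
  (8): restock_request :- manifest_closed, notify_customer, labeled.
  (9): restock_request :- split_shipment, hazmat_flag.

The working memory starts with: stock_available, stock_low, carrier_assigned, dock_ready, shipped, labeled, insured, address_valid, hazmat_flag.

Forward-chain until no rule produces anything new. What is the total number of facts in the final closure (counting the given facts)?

[1] (1) [notify_customer :- dock_ready, insured.]; (4) [order_received :- address_valid, carrier_assigned, stock_low.]; (5) [backorder :- address_valid.]. ⇒ new: notify_customer, order_received, backorder.
[2] (6) [manifest_closed :- order_received.]. ⇒ new: manifest_closed.
[3] (8) [restock_request :- manifest_closed, notify_customer, labeled.]. ⇒ new: restock_request.
Closure: {address_valid, backorder, carrier_assigned, dock_ready, hazmat_flag, insured, labeled, manifest_closed, notify_customer, order_received, restock_request, shipped, stock_available, stock_low} — 14 facts.

14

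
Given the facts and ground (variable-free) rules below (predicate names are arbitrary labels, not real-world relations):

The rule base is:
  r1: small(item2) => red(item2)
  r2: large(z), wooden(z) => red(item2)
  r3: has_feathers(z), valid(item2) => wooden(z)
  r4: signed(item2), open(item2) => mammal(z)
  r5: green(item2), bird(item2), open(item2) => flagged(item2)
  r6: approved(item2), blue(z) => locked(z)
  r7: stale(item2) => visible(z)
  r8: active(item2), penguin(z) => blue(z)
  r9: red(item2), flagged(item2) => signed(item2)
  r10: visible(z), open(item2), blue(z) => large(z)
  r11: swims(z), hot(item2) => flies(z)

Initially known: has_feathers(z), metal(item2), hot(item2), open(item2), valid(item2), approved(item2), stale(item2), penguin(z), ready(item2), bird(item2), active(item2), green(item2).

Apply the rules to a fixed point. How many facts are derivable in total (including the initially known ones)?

21

Round 1 fires r3, r5, r7, r8, giving wooden(z), flagged(item2), visible(z), blue(z).
Round 2 fires r6, r10, giving locked(z), large(z).
Round 3 fires r2, giving red(item2).
Round 4 fires r9, giving signed(item2).
Round 5 fires r4, giving mammal(z).
Closure: {active(item2), approved(item2), bird(item2), blue(z), flagged(item2), green(item2), has_feathers(z), hot(item2), large(z), locked(z), mammal(z), metal(item2), open(item2), penguin(z), ready(item2), red(item2), signed(item2), stale(item2), valid(item2), visible(z), wooden(z)} — 21 facts.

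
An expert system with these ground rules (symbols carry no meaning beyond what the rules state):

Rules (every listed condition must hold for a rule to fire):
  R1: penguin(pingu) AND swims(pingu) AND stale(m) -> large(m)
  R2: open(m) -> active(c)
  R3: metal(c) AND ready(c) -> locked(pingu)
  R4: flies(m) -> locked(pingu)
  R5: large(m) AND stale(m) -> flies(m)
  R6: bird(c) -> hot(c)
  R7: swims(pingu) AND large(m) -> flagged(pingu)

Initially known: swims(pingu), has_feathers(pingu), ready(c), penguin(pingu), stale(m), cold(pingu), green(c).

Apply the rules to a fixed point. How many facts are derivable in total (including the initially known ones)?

11

Round 1: R1 [penguin(pingu) AND swims(pingu) AND stale(m) -> large(m)]. Adds large(m).
Round 2: R5 [large(m) AND stale(m) -> flies(m)]; R7 [swims(pingu) AND large(m) -> flagged(pingu)]. Adds flies(m), flagged(pingu).
Round 3: R4 [flies(m) -> locked(pingu)]. Adds locked(pingu).
Closure: {cold(pingu), flagged(pingu), flies(m), green(c), has_feathers(pingu), large(m), locked(pingu), penguin(pingu), ready(c), stale(m), swims(pingu)} — 11 facts.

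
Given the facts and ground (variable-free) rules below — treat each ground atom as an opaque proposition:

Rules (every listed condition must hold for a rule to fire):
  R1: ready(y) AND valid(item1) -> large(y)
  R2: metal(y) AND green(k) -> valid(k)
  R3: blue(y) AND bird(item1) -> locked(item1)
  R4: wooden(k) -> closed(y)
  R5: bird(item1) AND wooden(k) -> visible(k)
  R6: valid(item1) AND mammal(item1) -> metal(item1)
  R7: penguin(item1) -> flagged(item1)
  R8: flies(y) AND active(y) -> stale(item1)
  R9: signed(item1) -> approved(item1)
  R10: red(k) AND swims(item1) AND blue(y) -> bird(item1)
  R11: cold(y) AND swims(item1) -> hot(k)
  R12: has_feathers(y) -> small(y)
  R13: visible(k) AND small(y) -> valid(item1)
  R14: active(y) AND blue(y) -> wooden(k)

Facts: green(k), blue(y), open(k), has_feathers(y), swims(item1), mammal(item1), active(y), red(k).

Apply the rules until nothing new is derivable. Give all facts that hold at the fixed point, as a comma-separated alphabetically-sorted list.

active(y), bird(item1), blue(y), closed(y), green(k), has_feathers(y), locked(item1), mammal(item1), metal(item1), open(k), red(k), small(y), swims(item1), valid(item1), visible(k), wooden(k)

Round 1 — R10, R12, R14, derive bird(item1), small(y), wooden(k).
Round 2 — R3, R4, R5, derive locked(item1), closed(y), visible(k).
Round 3 — R13, derive valid(item1).
Round 4 — R6, derive metal(item1).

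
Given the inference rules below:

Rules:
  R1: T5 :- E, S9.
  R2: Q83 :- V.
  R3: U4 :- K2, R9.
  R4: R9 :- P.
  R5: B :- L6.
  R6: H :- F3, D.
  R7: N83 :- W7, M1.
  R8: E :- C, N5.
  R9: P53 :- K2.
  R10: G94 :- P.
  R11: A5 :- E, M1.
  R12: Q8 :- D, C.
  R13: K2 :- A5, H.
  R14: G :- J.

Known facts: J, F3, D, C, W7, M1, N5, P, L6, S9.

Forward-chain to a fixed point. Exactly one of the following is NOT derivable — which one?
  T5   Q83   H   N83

Round 1: R4 [R9 :- P.]; R5 [B :- L6.]; R6 [H :- F3, D.]; R7 [N83 :- W7, M1.]; R8 [E :- C, N5.]; R10 [G94 :- P.]; R12 [Q8 :- D, C.]; R14 [G :- J.]. New: R9, B, H, N83, E, G94, Q8, G.
Round 2: R1 [T5 :- E, S9.]; R11 [A5 :- E, M1.]. New: T5, A5.
Round 3: R13 [K2 :- A5, H.]. New: K2.
Round 4: R3 [U4 :- K2, R9.]; R9 [P53 :- K2.]. New: U4, P53.
Derived: H (round 1), T5 (round 2), N83 (round 1). Q83 never appears in any round.

Q83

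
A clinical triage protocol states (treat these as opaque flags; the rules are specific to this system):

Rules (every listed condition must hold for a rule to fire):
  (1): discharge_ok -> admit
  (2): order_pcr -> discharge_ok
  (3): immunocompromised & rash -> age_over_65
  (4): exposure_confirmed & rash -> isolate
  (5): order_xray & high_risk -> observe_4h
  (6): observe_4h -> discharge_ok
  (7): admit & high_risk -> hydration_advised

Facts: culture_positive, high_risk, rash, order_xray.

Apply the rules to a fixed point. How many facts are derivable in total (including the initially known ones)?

Round 1: (5) [order_xray & high_risk -> observe_4h]. New: observe_4h.
Round 2: (6) [observe_4h -> discharge_ok]. New: discharge_ok.
Round 3: (1) [discharge_ok -> admit]. New: admit.
Round 4: (7) [admit & high_risk -> hydration_advised]. New: hydration_advised.
Closure: {admit, culture_positive, discharge_ok, high_risk, hydration_advised, observe_4h, order_xray, rash} — 8 facts.

8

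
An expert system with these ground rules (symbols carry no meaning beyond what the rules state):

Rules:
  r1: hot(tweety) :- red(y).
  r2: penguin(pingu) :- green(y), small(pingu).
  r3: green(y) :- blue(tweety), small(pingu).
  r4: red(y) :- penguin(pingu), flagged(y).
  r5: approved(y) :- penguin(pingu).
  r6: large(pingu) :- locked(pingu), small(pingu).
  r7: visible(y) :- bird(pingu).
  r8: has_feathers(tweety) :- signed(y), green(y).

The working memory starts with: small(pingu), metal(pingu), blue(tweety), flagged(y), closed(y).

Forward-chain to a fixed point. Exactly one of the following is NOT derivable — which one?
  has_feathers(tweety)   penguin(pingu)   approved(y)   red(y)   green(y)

has_feathers(tweety)

Round 1: r3 [green(y) :- blue(tweety), small(pingu).]. New: green(y).
Round 2: r2 [penguin(pingu) :- green(y), small(pingu).]. New: penguin(pingu).
Round 3: r4 [red(y) :- penguin(pingu), flagged(y).]; r5 [approved(y) :- penguin(pingu).]. New: red(y), approved(y).
Round 4: r1 [hot(tweety) :- red(y).]. New: hot(tweety).
Derived: penguin(pingu) (round 2), green(y) (round 1), approved(y) (round 3), red(y) (round 3). has_feathers(tweety) never appears in any round.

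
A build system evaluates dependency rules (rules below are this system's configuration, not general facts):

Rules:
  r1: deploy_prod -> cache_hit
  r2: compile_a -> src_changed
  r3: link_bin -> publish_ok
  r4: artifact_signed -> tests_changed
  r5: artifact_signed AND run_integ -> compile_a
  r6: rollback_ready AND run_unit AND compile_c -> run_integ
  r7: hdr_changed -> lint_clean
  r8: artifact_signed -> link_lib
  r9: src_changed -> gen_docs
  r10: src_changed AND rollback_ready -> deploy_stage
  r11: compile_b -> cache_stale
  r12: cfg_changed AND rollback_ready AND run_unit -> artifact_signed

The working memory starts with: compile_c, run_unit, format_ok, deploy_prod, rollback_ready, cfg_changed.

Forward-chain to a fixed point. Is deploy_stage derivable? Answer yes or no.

yes

Round 1 fires r1, r6, r12, giving cache_hit, run_integ, artifact_signed.
Round 2 fires r4, r5, r8, giving tests_changed, compile_a, link_lib.
Round 3 fires r2, giving src_changed.
Round 4 fires r9, r10, giving gen_docs, deploy_stage.
deploy_stage appears in round 4, so it is derivable.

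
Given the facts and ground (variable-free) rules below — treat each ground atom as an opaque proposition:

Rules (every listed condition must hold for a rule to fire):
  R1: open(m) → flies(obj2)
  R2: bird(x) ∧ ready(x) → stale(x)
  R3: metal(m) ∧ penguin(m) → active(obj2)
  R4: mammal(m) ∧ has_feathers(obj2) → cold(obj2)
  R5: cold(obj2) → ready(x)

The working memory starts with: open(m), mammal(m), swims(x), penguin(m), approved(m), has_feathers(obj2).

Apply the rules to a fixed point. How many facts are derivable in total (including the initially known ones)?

9

[1] R1 [open(m) → flies(obj2)]; R4 [mammal(m) ∧ has_feathers(obj2) → cold(obj2)]. ⇒ new: flies(obj2), cold(obj2).
[2] R5 [cold(obj2) → ready(x)]. ⇒ new: ready(x).
Closure: {approved(m), cold(obj2), flies(obj2), has_feathers(obj2), mammal(m), open(m), penguin(m), ready(x), swims(x)} — 9 facts.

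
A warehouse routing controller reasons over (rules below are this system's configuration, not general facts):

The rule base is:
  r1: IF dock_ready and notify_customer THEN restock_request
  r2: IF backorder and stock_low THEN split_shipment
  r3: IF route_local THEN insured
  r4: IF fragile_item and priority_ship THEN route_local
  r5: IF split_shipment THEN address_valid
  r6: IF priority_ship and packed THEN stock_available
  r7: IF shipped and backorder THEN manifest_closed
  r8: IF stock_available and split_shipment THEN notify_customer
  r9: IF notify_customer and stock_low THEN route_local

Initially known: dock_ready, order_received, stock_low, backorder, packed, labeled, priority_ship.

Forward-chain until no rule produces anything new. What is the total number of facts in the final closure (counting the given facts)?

Round 1 fires r2, r6, giving split_shipment, stock_available.
Round 2 fires r5, r8, giving address_valid, notify_customer.
Round 3 fires r1, r9, giving restock_request, route_local.
Round 4 fires r3, giving insured.
Closure: {address_valid, backorder, dock_ready, insured, labeled, notify_customer, order_received, packed, priority_ship, restock_request, route_local, split_shipment, stock_available, stock_low} — 14 facts.

14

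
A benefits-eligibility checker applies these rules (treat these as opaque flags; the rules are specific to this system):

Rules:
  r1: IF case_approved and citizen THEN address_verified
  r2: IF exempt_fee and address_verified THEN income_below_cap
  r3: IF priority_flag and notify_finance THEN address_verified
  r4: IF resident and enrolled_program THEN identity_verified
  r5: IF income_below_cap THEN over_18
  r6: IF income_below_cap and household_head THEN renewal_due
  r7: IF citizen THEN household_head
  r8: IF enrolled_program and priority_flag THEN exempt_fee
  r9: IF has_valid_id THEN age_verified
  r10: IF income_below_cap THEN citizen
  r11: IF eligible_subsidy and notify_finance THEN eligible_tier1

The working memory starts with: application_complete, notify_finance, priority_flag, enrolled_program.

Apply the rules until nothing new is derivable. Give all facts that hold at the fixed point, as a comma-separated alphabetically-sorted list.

address_verified, application_complete, citizen, enrolled_program, exempt_fee, household_head, income_below_cap, notify_finance, over_18, priority_flag, renewal_due

[1] r3 [IF priority_flag and notify_finance THEN address_verified]; r8 [IF enrolled_program and priority_flag THEN exempt_fee]. ⇒ new: address_verified, exempt_fee.
[2] r2 [IF exempt_fee and address_verified THEN income_below_cap]. ⇒ new: income_below_cap.
[3] r5 [IF income_below_cap THEN over_18]; r10 [IF income_below_cap THEN citizen]. ⇒ new: over_18, citizen.
[4] r7 [IF citizen THEN household_head]. ⇒ new: household_head.
[5] r6 [IF income_below_cap and household_head THEN renewal_due]. ⇒ new: renewal_due.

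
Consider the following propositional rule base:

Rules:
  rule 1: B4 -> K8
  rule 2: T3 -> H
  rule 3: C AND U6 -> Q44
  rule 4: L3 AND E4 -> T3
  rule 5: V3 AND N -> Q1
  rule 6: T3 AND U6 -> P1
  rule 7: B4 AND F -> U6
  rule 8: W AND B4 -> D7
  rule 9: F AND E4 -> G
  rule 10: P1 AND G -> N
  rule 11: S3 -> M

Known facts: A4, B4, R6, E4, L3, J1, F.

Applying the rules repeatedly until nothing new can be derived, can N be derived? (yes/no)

yes

Round 1: rule 1 [B4 -> K8]; rule 4 [L3 AND E4 -> T3]; rule 7 [B4 AND F -> U6]; rule 9 [F AND E4 -> G]. New: K8, T3, U6, G.
Round 2: rule 2 [T3 -> H]; rule 6 [T3 AND U6 -> P1]. New: H, P1.
Round 3: rule 10 [P1 AND G -> N]. New: N.
N appears in round 3, so it is derivable.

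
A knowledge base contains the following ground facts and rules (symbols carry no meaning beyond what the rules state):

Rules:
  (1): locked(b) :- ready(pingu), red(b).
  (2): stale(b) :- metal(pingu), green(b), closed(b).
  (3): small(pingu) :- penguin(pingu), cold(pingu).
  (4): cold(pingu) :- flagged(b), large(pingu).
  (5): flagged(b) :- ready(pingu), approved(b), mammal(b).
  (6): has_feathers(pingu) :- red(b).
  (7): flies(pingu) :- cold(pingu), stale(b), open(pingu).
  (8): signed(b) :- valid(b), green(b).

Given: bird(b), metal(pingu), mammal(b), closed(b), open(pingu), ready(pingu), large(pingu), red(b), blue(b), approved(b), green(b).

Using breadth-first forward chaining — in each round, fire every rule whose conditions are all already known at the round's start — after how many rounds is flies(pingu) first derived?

3

Round 1: (1) [locked(b) :- ready(pingu), red(b).]; (2) [stale(b) :- metal(pingu), green(b), closed(b).]; (5) [flagged(b) :- ready(pingu), approved(b), mammal(b).]; (6) [has_feathers(pingu) :- red(b).]. Adds locked(b), stale(b), flagged(b), has_feathers(pingu).
Round 2: (4) [cold(pingu) :- flagged(b), large(pingu).]. Adds cold(pingu).
Round 3: (7) [flies(pingu) :- cold(pingu), stale(b), open(pingu).]. Adds flies(pingu).
flies(pingu) first appears in round 3.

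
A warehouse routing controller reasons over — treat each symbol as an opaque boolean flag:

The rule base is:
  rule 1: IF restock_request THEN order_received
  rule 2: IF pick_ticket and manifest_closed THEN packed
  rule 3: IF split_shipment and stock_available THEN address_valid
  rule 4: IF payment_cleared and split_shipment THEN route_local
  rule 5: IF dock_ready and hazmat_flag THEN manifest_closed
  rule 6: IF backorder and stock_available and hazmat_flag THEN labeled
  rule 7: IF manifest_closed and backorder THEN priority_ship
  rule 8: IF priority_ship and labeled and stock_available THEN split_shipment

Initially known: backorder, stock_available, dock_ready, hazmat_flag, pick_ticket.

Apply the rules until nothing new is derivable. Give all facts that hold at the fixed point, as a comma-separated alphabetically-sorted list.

address_valid, backorder, dock_ready, hazmat_flag, labeled, manifest_closed, packed, pick_ticket, priority_ship, split_shipment, stock_available

Round 1: rule 5 [IF dock_ready and hazmat_flag THEN manifest_closed]; rule 6 [IF backorder and stock_available and hazmat_flag THEN labeled]. Adds manifest_closed, labeled.
Round 2: rule 2 [IF pick_ticket and manifest_closed THEN packed]; rule 7 [IF manifest_closed and backorder THEN priority_ship]. Adds packed, priority_ship.
Round 3: rule 8 [IF priority_ship and labeled and stock_available THEN split_shipment]. Adds split_shipment.
Round 4: rule 3 [IF split_shipment and stock_available THEN address_valid]. Adds address_valid.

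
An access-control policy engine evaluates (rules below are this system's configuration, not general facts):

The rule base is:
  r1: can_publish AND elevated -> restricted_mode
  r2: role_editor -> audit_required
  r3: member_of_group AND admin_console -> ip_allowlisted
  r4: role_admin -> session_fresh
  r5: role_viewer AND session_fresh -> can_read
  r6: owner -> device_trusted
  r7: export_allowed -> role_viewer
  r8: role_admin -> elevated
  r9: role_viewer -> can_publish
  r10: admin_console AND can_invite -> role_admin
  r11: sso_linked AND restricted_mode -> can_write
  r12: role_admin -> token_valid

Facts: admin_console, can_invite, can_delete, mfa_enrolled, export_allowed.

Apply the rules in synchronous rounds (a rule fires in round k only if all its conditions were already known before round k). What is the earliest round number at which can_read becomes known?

Round 1: r7 [export_allowed -> role_viewer]; r10 [admin_console AND can_invite -> role_admin]. Adds role_viewer, role_admin.
Round 2: r4 [role_admin -> session_fresh]; r8 [role_admin -> elevated]; r9 [role_viewer -> can_publish]; r12 [role_admin -> token_valid]. Adds session_fresh, elevated, can_publish, token_valid.
Round 3: r1 [can_publish AND elevated -> restricted_mode]; r5 [role_viewer AND session_fresh -> can_read]. Adds restricted_mode, can_read.
can_read first appears in round 3.

3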